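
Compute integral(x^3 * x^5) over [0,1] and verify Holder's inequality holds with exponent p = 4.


Step 1: Exact integral of f*g = integral(x^8, 0, 1) = 1/9
     = 0.111111
Step 2: Holder bound with p=4, q=1.333333:
  ||f||_p = (integral x^12 dx)^(1/4) = (1/13)^(1/4) = 0.52664
  ||g||_q = (integral x^6.666667 dx)^(1/1.333333) = (1/7.666667)^(1/1.333333) = 0.217043
Step 3: Holder bound = ||f||_p * ||g||_q = 0.52664 * 0.217043 = 0.114303
Verification: 0.111111 <= 0.114303 (Holder holds)


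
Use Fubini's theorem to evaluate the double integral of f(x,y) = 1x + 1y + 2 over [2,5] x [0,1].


By Fubini, integrate in x first, then y.
Step 1: Fix y, integrate over x in [2,5]:
  integral(1x + 1y + 2, x=2..5)
  = 1*(5^2 - 2^2)/2 + (1y + 2)*(5 - 2)
  = 10.5 + (1y + 2)*3
  = 10.5 + 3y + 6
  = 16.5 + 3y
Step 2: Integrate over y in [0,1]:
  integral(16.5 + 3y, y=0..1)
  = 16.5*1 + 3*(1^2 - 0^2)/2
  = 16.5 + 1.5
  = 18


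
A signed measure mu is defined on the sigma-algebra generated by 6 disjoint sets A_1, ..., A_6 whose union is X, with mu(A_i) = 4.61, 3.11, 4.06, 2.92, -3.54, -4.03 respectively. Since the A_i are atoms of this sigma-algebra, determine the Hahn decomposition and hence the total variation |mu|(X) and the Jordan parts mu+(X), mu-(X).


Step 1: Every measurable set is a union of atoms (the cells / points), so a Hahn decomposition is
  obtained by grouping atoms by sign: P = union of atoms with mu > 0, N = union of the remaining atoms.
  Atoms in P (indices): 1, 2, 3, 4;  atoms in N (indices): 5, 6
  Positive values: 4.61, 3.11, 4.06, 2.92
  Negative values: -3.54, -4.03
Step 2: mu+(X) = mu(P) = sum of positive atom values = 14.7
Step 3: mu-(X) = -mu(N) = sum of |negative atom values| = 7.57
Step 4: |mu|(X) = mu+(X) + mu-(X) = 14.7 + 7.57 = 22.27


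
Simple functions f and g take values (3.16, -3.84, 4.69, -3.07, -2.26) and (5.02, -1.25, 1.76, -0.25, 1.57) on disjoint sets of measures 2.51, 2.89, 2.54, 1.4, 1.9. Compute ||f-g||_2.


Step 1: Compute differences f_i - g_i:
  3.16 - 5.02 = -1.86
  -3.84 - -1.25 = -2.59
  4.69 - 1.76 = 2.93
  -3.07 - -0.25 = -2.82
  -2.26 - 1.57 = -3.83
Step 2: Compute |diff|^2 * measure for each set:
  |-1.86|^2 * 2.51 = 3.4596 * 2.51 = 8.683596
  |-2.59|^2 * 2.89 = 6.7081 * 2.89 = 19.386409
  |2.93|^2 * 2.54 = 8.5849 * 2.54 = 21.805646
  |-2.82|^2 * 1.4 = 7.9524 * 1.4 = 11.13336
  |-3.83|^2 * 1.9 = 14.6689 * 1.9 = 27.87091
Step 3: Sum = 88.879921
Step 4: ||f-g||_2 = (88.879921)^(1/2) = 9.427615


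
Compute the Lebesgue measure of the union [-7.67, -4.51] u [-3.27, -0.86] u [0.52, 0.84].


For pairwise disjoint intervals, m(union) = sum of lengths.
= (-4.51 - -7.67) + (-0.86 - -3.27) + (0.84 - 0.52)
= 3.16 + 2.41 + 0.32
= 5.89


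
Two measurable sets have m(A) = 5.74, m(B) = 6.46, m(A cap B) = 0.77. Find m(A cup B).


By inclusion-exclusion: m(A u B) = m(A) + m(B) - m(A n B)
= 5.74 + 6.46 - 0.77
= 11.43


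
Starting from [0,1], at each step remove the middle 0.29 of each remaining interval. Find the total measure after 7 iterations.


Step 1: At each step, fraction remaining = 1 - 0.29 = 0.71
Step 2: After 7 steps, measure = (0.71)^7
Result = 0.090951


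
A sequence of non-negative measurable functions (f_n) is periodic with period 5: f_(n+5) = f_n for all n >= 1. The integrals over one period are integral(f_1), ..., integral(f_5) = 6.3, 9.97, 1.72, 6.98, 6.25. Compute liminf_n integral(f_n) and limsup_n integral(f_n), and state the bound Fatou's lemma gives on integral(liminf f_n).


The sequence (integral(f_n)) is periodic with period 5, repeating the values 6.3, 9.97, 1.72, 6.98, 6.25 indefinitely.
Step 1: For a periodic sequence, every tail (a_m, a_(m+1), ...) contains all 5 period values infinitely often.
Step 2: Hence inf of every tail = min of the period values = min(6.3, 9.97, 1.72, 6.98, 6.25) = 1.72.
        liminf_n integral(f_n) = sup over m of (inf of tail from m) = 1.72.
Step 3: Similarly sup of every tail = max of the period values = 9.97.
        limsup_n integral(f_n) = 9.97.
Step 4: Fatou's lemma: integral(liminf_n f_n) <= liminf_n integral(f_n) = 1.72.
        So the integral of the pointwise liminf is at most 1.72.


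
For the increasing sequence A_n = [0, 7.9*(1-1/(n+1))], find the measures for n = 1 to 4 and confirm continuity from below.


By continuity of measure from below: if A_n increases to A, then m(A_n) -> m(A).
Here A = [0, 7.9], so m(A) = 7.9
Step 1: a_1 = 7.9*(1 - 1/2) = 3.95, m(A_1) = 3.95
Step 2: a_2 = 7.9*(1 - 1/3) = 5.2667, m(A_2) = 5.2667
Step 3: a_3 = 7.9*(1 - 1/4) = 5.925, m(A_3) = 5.925
Step 4: a_4 = 7.9*(1 - 1/5) = 6.32, m(A_4) = 6.32
Limit: m(A_n) -> m([0,7.9]) = 7.9


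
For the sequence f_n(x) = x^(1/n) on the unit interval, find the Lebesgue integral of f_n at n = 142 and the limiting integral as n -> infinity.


At n = 142: f_142(x) = x^(1/142).
Step 1: integral(x^(1/142), 0, 1) = [x^(1/142+1) / (1/142+1)] from 0 to 1
     = 1 / (1/142 + 1) = 1 / ((142+1)/142) = 142/(142+1)
     = 142/143 = 0.993007
Step 2: As n -> infinity, f_n(x) = x^(1/n) -> 1 for x in (0,1], and f_n is increasing in n.
By MCT, lim_n integral(f_n) = integral(lim_n f_n) = integral(1, 0, 1) = 1.
Step 3: Verify convergence: 142/143 = 0.993007 -> 1


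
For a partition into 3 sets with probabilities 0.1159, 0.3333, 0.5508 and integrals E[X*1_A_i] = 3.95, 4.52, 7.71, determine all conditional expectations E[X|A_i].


For each cell A_i: E[X|A_i] = E[X*1_A_i] / P(A_i)
Step 1: E[X|A_1] = 3.95 / 0.1159 = 34.081104
Step 2: E[X|A_2] = 4.52 / 0.3333 = 13.561356
Step 3: E[X|A_3] = 7.71 / 0.5508 = 13.997821
Verification: E[X] = sum E[X*1_A_i] = 3.95 + 4.52 + 7.71 = 16.18


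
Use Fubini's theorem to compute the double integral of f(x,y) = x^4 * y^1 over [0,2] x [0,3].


By Fubini's theorem, the double integral factors as a product of single integrals:
Step 1: integral_0^2 x^4 dx = [x^5/5] from 0 to 2
     = 2^5/5 = 6.4
Step 2: integral_0^3 y^1 dy = [y^2/2] from 0 to 3
     = 3^2/2 = 4.5
Step 3: Double integral = 6.4 * 4.5 = 28.8


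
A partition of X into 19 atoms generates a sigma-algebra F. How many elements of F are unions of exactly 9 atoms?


Each element of F is a union of some subset of the 19 atoms.
Elements that are unions of exactly 9 atoms correspond to 9-element subsets of the 19 atoms.
Count = C(19, 9) = 19! / (9! * 10!) = 92378.


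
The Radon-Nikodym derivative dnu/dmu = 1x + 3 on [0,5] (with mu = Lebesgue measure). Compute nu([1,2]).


nu(A) = integral_A (dnu/dmu) dmu = integral_1^2 (1x + 3) dx
Step 1: Antiderivative F(x) = (1/2)x^2 + 3x
Step 2: F(2) = (1/2)*2^2 + 3*2 = 2 + 6 = 8
Step 3: F(1) = (1/2)*1^2 + 3*1 = 0.5 + 3 = 3.5
Step 4: nu([1,2]) = F(2) - F(1) = 8 - 3.5 = 4.5


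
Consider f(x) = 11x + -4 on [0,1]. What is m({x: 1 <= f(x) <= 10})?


f^(-1)([1, 10]) = {x : 1 <= 11x + -4 <= 10}
Solving: (1 - -4)/11 <= x <= (10 - -4)/11
= [0.454545, 1.272727]
Intersecting with [0,1]: [0.454545, 1]
Measure = 1 - 0.454545 = 0.545455


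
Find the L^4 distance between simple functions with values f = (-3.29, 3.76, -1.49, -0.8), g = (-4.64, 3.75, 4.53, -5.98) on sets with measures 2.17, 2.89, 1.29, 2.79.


Step 1: Compute differences f_i - g_i:
  -3.29 - -4.64 = 1.35
  3.76 - 3.75 = 0.01
  -1.49 - 4.53 = -6.02
  -0.8 - -5.98 = 5.18
Step 2: Compute |diff|^4 * measure for each set:
  |1.35|^4 * 2.17 = 3.321506 * 2.17 = 7.207669
  |0.01|^4 * 2.89 = 1.000000e-08 * 2.89 = 2.890000e-08
  |-6.02|^4 * 1.29 = 1313.366592 * 1.29 = 1694.242904
  |5.18|^4 * 2.79 = 719.97769 * 2.79 = 2008.737754
Step 3: Sum = 3710.188327
Step 4: ||f-g||_4 = (3710.188327)^(1/4) = 7.80457


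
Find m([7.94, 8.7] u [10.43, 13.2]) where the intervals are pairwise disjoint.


For pairwise disjoint intervals, m(union) = sum of lengths.
= (8.7 - 7.94) + (13.2 - 10.43)
= 0.76 + 2.77
= 3.53


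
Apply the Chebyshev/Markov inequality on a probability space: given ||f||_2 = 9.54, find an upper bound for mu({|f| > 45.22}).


Chebyshev/Markov inequality: mu(|f| > eps) <= (||f||_p / eps)^p
Step 1: ||f||_2 / eps = 9.54 / 45.22 = 0.210969
Step 2: Raise to power p = 2:
  (0.210969)^2 = 0.044508
Step 3: Therefore mu(|f| > 45.22) <= 0.044508


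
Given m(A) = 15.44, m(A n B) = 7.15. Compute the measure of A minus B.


m(A \ B) = m(A) - m(A n B)
= 15.44 - 7.15
= 8.29


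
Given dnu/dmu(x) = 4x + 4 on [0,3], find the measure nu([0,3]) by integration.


nu(A) = integral_A (dnu/dmu) dmu = integral_0^3 (4x + 4) dx
Step 1: Antiderivative F(x) = (4/2)x^2 + 4x
Step 2: F(3) = (4/2)*3^2 + 4*3 = 18 + 12 = 30
Step 3: F(0) = (4/2)*0^2 + 4*0 = 0.0 + 0 = 0.0
Step 4: nu([0,3]) = F(3) - F(0) = 30 - 0.0 = 30


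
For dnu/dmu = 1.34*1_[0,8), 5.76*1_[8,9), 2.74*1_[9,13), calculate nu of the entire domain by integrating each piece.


Integrate each piece of the Radon-Nikodym derivative:
Step 1: integral_0^8 1.34 dx = 1.34*(8-0) = 1.34*8 = 10.72
Step 2: integral_8^9 5.76 dx = 5.76*(9-8) = 5.76*1 = 5.76
Step 3: integral_9^13 2.74 dx = 2.74*(13-9) = 2.74*4 = 10.96
Total: 10.72 + 5.76 + 10.96 = 27.44


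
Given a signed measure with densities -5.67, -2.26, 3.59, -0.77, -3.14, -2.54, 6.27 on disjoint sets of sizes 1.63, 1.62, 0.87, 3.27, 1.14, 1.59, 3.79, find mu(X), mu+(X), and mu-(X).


Step 1: Compute signed measure on each set:
  Set 1: -5.67 * 1.63 = -9.2421
  Set 2: -2.26 * 1.62 = -3.6612
  Set 3: 3.59 * 0.87 = 3.1233
  Set 4: -0.77 * 3.27 = -2.5179
  Set 5: -3.14 * 1.14 = -3.5796
  Set 6: -2.54 * 1.59 = -4.0386
  Set 7: 6.27 * 3.79 = 23.7633
Step 2: Total signed measure = (-9.2421) + (-3.6612) + (3.1233) + (-2.5179) + (-3.5796) + (-4.0386) + (23.7633)
     = 3.8472
Step 3: Positive part mu+(X) = sum of positive contributions = 26.8866
Step 4: Negative part mu-(X) = |sum of negative contributions| = 23.0394


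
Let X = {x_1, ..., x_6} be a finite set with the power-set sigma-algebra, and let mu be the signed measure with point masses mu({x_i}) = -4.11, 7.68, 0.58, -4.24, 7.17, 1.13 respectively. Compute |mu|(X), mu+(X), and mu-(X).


Step 1: Every measurable set is a union of atoms (the cells / points), so a Hahn decomposition is
  obtained by grouping atoms by sign: P = union of atoms with mu > 0, N = union of the remaining atoms.
  Atoms in P (indices): 2, 3, 5, 6;  atoms in N (indices): 1, 4
  Positive values: 7.68, 0.58, 7.17, 1.13
  Negative values: -4.11, -4.24
Step 2: mu+(X) = mu(P) = sum of positive atom values = 16.56
Step 3: mu-(X) = -mu(N) = sum of |negative atom values| = 8.35
Step 4: |mu|(X) = mu+(X) + mu-(X) = 16.56 + 8.35 = 24.91


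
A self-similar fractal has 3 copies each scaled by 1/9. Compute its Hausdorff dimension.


For a self-similar set with N copies scaled by 1/r:
dim_H = log(N)/log(r) = log(3)/log(9)
= 1.098612/2.197225
= 0.5


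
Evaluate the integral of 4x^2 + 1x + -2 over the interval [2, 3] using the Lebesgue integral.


The Lebesgue integral of a Riemann-integrable function agrees with the Riemann integral.
Antiderivative F(x) = (4/3)x^3 + (1/2)x^2 + -2x
F(3) = (4/3)*3^3 + (1/2)*3^2 + -2*3
     = (4/3)*27 + (1/2)*9 + -2*3
     = 36 + 4.5 + -6
     = 34.5
F(2) = 8.666667
Integral = F(3) - F(2) = 34.5 - 8.666667 = 25.833333


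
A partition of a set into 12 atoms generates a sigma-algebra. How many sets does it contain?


Each element of the sigma-algebra is a union of some subset of the 12 atoms.
The number of such subsets is 2^12 = 4096.


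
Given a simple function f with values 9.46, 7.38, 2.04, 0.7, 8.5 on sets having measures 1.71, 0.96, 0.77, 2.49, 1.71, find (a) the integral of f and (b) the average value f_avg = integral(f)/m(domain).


Step 1: Integral = sum(value_i * measure_i)
= 9.46*1.71 + 7.38*0.96 + 2.04*0.77 + 0.7*2.49 + 8.5*1.71
= 16.1766 + 7.0848 + 1.5708 + 1.743 + 14.535
= 41.1102
Step 2: Total measure of domain = 1.71 + 0.96 + 0.77 + 2.49 + 1.71 = 7.64
Step 3: Average value = 41.1102 / 7.64 = 5.380916


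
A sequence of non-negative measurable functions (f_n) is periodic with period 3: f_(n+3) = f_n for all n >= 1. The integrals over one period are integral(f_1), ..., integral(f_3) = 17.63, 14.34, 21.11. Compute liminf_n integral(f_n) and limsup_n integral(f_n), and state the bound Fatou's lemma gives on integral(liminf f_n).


The sequence (integral(f_n)) is periodic with period 3, repeating the values 17.63, 14.34, 21.11 indefinitely.
Step 1: For a periodic sequence, every tail (a_m, a_(m+1), ...) contains all 3 period values infinitely often.
Step 2: Hence inf of every tail = min of the period values = min(17.63, 14.34, 21.11) = 14.34.
        liminf_n integral(f_n) = sup over m of (inf of tail from m) = 14.34.
Step 3: Similarly sup of every tail = max of the period values = 21.11.
        limsup_n integral(f_n) = 21.11.
Step 4: Fatou's lemma: integral(liminf_n f_n) <= liminf_n integral(f_n) = 14.34.
        So the integral of the pointwise liminf is at most 14.34.


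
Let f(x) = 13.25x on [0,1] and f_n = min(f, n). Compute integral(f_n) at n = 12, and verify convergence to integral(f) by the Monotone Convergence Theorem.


f(x) = 13.25x on [0,1]; f_n(x) = min(13.25x, n). At n = 12:
Step 1: f(x) reaches 12 at x = 12/13.25 = 0.90566
Step 2: integral(f_12) = integral(13.25x, 0, 0.90566) + integral(12, 0.90566, 1)
       = 13.25*0.90566^2/2 + 12*(1 - 0.90566)
       = 5.433962 + 1.132075
       = 6.566038
Step 3: As n -> infinity, f_n increases to f, so by MCT integral(f_n) -> integral(f) = 13.25/2 = 6.625.
Convergence: integral(f_12) = 6.566038 -> 6.625 as n -> infinity


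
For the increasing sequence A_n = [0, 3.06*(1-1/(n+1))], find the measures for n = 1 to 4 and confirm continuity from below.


By continuity of measure from below: if A_n increases to A, then m(A_n) -> m(A).
Here A = [0, 3.06], so m(A) = 3.06
Step 1: a_1 = 3.06*(1 - 1/2) = 1.53, m(A_1) = 1.53
Step 2: a_2 = 3.06*(1 - 1/3) = 2.04, m(A_2) = 2.04
Step 3: a_3 = 3.06*(1 - 1/4) = 2.295, m(A_3) = 2.295
Step 4: a_4 = 3.06*(1 - 1/5) = 2.448, m(A_4) = 2.448
Limit: m(A_n) -> m([0,3.06]) = 3.06


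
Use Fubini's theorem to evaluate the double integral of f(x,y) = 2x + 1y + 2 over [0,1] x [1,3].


By Fubini, integrate in x first, then y.
Step 1: Fix y, integrate over x in [0,1]:
  integral(2x + 1y + 2, x=0..1)
  = 2*(1^2 - 0^2)/2 + (1y + 2)*(1 - 0)
  = 1 + (1y + 2)*1
  = 1 + 1y + 2
  = 3 + 1y
Step 2: Integrate over y in [1,3]:
  integral(3 + 1y, y=1..3)
  = 3*2 + 1*(3^2 - 1^2)/2
  = 6 + 4
  = 10


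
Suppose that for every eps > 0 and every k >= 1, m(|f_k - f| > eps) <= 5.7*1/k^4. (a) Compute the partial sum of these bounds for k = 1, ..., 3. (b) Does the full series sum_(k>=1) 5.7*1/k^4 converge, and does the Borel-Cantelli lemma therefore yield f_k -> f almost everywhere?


Step 1: List the terms 5.7*1/k^4 for k = 1 to 3:
  k=1: 5.7
  k=2: 0.35625
  k=3: 0.07037
Step 2: Partial sum = 5.7 + 0.35625 + 0.07037
     = 6.12662
Step 3: The full series sum_(k>=1) 5.7*1/k^4 converges (p-series with p = 4 > 1; a constant multiple of a convergent series converges).
Step 4: Fix eps > 0. Since sum_k m(|f_k - f| > eps) < infinity, the Borel-Cantelli lemma gives
        m(limsup_k {|f_k - f| > eps}) = 0, i.e. for a.e. x, |f_k(x) - f(x)| <= eps for all large k.
        Applying this with eps = 1/j for j = 1, 2, ... and intersecting the countably many full-measure sets,
        for a.e. x we get limsup_k |f_k(x) - f(x)| <= 1/j for every j, hence f_k -> f almost everywhere.
Conclusion: series converges; Borel-Cantelli yields f_k -> f a.e.


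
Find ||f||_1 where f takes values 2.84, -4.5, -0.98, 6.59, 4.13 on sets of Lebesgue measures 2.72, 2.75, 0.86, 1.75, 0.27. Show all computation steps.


Step 1: Compute |f_i|^1 for each value:
  |2.84|^1 = 2.84
  |-4.5|^1 = 4.5
  |-0.98|^1 = 0.98
  |6.59|^1 = 6.59
  |4.13|^1 = 4.13
Step 2: Multiply by measures and sum:
  2.84 * 2.72 = 7.7248
  4.5 * 2.75 = 12.375
  0.98 * 0.86 = 0.8428
  6.59 * 1.75 = 11.5325
  4.13 * 0.27 = 1.1151
Sum = 7.7248 + 12.375 + 0.8428 + 11.5325 + 1.1151 = 33.5902
Step 3: Take the p-th root:
||f||_1 = (33.5902)^(1/1) = 33.5902


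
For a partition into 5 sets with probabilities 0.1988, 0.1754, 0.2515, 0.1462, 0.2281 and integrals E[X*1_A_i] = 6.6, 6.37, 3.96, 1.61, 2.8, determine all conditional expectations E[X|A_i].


For each cell A_i: E[X|A_i] = E[X*1_A_i] / P(A_i)
Step 1: E[X|A_1] = 6.6 / 0.1988 = 33.199195
Step 2: E[X|A_2] = 6.37 / 0.1754 = 36.31699
Step 3: E[X|A_3] = 3.96 / 0.2515 = 15.745527
Step 4: E[X|A_4] = 1.61 / 0.1462 = 11.012312
Step 5: E[X|A_5] = 2.8 / 0.2281 = 12.275318
Verification: E[X] = sum E[X*1_A_i] = 6.6 + 6.37 + 3.96 + 1.61 + 2.8 = 21.34


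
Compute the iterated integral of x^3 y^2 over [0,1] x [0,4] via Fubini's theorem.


By Fubini's theorem, the double integral factors as a product of single integrals:
Step 1: integral_0^1 x^3 dx = [x^4/4] from 0 to 1
     = 1^4/4 = 0.25
Step 2: integral_0^4 y^2 dy = [y^3/3] from 0 to 4
     = 4^3/3 = 21.333333
Step 3: Double integral = 0.25 * 21.333333 = 5.333333


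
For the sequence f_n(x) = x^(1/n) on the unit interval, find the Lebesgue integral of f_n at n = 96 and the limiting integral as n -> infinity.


At n = 96: f_96(x) = x^(1/96).
Step 1: integral(x^(1/96), 0, 1) = [x^(1/96+1) / (1/96+1)] from 0 to 1
     = 1 / (1/96 + 1) = 1 / ((96+1)/96) = 96/(96+1)
     = 96/97 = 0.989691
Step 2: As n -> infinity, f_n(x) = x^(1/n) -> 1 for x in (0,1], and f_n is increasing in n.
By MCT, lim_n integral(f_n) = integral(lim_n f_n) = integral(1, 0, 1) = 1.
Step 3: Verify convergence: 96/97 = 0.989691 -> 1


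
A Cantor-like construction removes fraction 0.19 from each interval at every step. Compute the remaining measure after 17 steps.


Step 1: At each step, fraction remaining = 1 - 0.19 = 0.81
Step 2: After 17 steps, measure = (0.81)^17
Result = 0.027813


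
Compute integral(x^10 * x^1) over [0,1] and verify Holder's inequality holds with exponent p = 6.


Step 1: Exact integral of f*g = integral(x^11, 0, 1) = 1/12
     = 0.083333
Step 2: Holder bound with p=6, q=1.2:
  ||f||_p = (integral x^60 dx)^(1/6) = (1/61)^(1/6) = 0.504017
  ||g||_q = (integral x^1.2 dx)^(1/1.2) = (1/2.2)^(1/1.2) = 0.518379
Step 3: Holder bound = ||f||_p * ||g||_q = 0.504017 * 0.518379 = 0.261272
Verification: 0.083333 <= 0.261272 (Holder holds)


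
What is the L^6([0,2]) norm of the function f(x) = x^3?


Step 1: ||f||_6 = (integral_0^2 |x^3|^6 dx)^(1/6)
     = (integral_0^2 x^18 dx)^(1/6)
Step 2: integral_0^2 x^18 dx = [x^19/(19)] from 0 to 2 = 2^19/19
     = 524288/19 = 27594.105263
Step 3: ||f||_6 = (27594.105263)^(1/6) = 5.497131


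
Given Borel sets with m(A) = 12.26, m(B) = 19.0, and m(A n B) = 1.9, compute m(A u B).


By inclusion-exclusion: m(A u B) = m(A) + m(B) - m(A n B)
= 12.26 + 19.0 - 1.9
= 29.36


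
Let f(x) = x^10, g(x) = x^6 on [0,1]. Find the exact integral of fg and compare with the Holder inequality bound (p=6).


Step 1: Exact integral of f*g = integral(x^16, 0, 1) = 1/17
     = 0.058824
Step 2: Holder bound with p=6, q=1.2:
  ||f||_p = (integral x^60 dx)^(1/6) = (1/61)^(1/6) = 0.504017
  ||g||_q = (integral x^7.2 dx)^(1/1.2) = (1/8.2)^(1/1.2) = 0.173176
Step 3: Holder bound = ||f||_p * ||g||_q = 0.504017 * 0.173176 = 0.087284
Verification: 0.058824 <= 0.087284 (Holder holds)


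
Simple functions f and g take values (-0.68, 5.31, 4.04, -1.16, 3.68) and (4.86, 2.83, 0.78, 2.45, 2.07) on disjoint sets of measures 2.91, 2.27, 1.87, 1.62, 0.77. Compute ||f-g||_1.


Step 1: Compute differences f_i - g_i:
  -0.68 - 4.86 = -5.54
  5.31 - 2.83 = 2.48
  4.04 - 0.78 = 3.26
  -1.16 - 2.45 = -3.61
  3.68 - 2.07 = 1.61
Step 2: Compute |diff|^1 * measure for each set:
  |-5.54|^1 * 2.91 = 5.54 * 2.91 = 16.1214
  |2.48|^1 * 2.27 = 2.48 * 2.27 = 5.6296
  |3.26|^1 * 1.87 = 3.26 * 1.87 = 6.0962
  |-3.61|^1 * 1.62 = 3.61 * 1.62 = 5.8482
  |1.61|^1 * 0.77 = 1.61 * 0.77 = 1.2397
Step 3: Sum = 34.9351
Step 4: ||f-g||_1 = (34.9351)^(1/1) = 34.9351


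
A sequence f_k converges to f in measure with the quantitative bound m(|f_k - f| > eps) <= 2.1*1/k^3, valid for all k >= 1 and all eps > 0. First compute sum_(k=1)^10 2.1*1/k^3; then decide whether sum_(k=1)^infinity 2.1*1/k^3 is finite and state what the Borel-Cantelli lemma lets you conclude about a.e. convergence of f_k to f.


Step 1: List the terms 2.1*1/k^3 for k = 1 to 10:
  k=1: 2.1
  k=2: 0.2625
  k=3: 0.077778
  k=4: 0.032813
  k=5: 0.0168
  k=6: 0.009722
  k=7: 0.006122
  k=8: 0.004102
  k=9: 0.002881
  k=10: 0.0021
Step 2: Partial sum = 2.1 + 0.2625 + 0.077778 + 0.032813 + 0.0168 + 0.009722 + 0.006122 + 0.004102 + 0.002881 + 0.0021
     = 2.514817
Step 3: The full series sum_(k>=1) 2.1*1/k^3 converges (p-series with p = 3 > 1; a constant multiple of a convergent series converges).
Step 4: Fix eps > 0. Since sum_k m(|f_k - f| > eps) < infinity, the Borel-Cantelli lemma gives
        m(limsup_k {|f_k - f| > eps}) = 0, i.e. for a.e. x, |f_k(x) - f(x)| <= eps for all large k.
        Applying this with eps = 1/j for j = 1, 2, ... and intersecting the countably many full-measure sets,
        for a.e. x we get limsup_k |f_k(x) - f(x)| <= 1/j for every j, hence f_k -> f almost everywhere.
Conclusion: series converges; Borel-Cantelli yields f_k -> f a.e.


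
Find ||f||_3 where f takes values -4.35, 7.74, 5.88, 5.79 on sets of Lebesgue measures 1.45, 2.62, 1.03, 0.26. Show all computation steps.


Step 1: Compute |f_i|^3 for each value:
  |-4.35|^3 = 82.312875
  |7.74|^3 = 463.684824
  |5.88|^3 = 203.297472
  |5.79|^3 = 194.104539
Step 2: Multiply by measures and sum:
  82.312875 * 1.45 = 119.353669
  463.684824 * 2.62 = 1214.854239
  203.297472 * 1.03 = 209.396396
  194.104539 * 0.26 = 50.46718
Sum = 119.353669 + 1214.854239 + 209.396396 + 50.46718 = 1594.071484
Step 3: Take the p-th root:
||f||_3 = (1594.071484)^(1/3) = 11.681607


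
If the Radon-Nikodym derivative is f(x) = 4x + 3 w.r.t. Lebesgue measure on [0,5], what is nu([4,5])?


nu(A) = integral_A (dnu/dmu) dmu = integral_4^5 (4x + 3) dx
Step 1: Antiderivative F(x) = (4/2)x^2 + 3x
Step 2: F(5) = (4/2)*5^2 + 3*5 = 50 + 15 = 65
Step 3: F(4) = (4/2)*4^2 + 3*4 = 32 + 12 = 44
Step 4: nu([4,5]) = F(5) - F(4) = 65 - 44 = 21


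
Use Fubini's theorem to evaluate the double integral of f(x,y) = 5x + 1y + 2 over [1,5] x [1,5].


By Fubini, integrate in x first, then y.
Step 1: Fix y, integrate over x in [1,5]:
  integral(5x + 1y + 2, x=1..5)
  = 5*(5^2 - 1^2)/2 + (1y + 2)*(5 - 1)
  = 60 + (1y + 2)*4
  = 60 + 4y + 8
  = 68 + 4y
Step 2: Integrate over y in [1,5]:
  integral(68 + 4y, y=1..5)
  = 68*4 + 4*(5^2 - 1^2)/2
  = 272 + 48
  = 320


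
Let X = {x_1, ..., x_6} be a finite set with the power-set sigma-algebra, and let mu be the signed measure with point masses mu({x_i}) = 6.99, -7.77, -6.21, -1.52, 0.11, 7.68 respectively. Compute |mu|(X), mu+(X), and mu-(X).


Step 1: Every measurable set is a union of atoms (the cells / points), so a Hahn decomposition is
  obtained by grouping atoms by sign: P = union of atoms with mu > 0, N = union of the remaining atoms.
  Atoms in P (indices): 1, 5, 6;  atoms in N (indices): 2, 3, 4
  Positive values: 6.99, 0.11, 7.68
  Negative values: -7.77, -6.21, -1.52
Step 2: mu+(X) = mu(P) = sum of positive atom values = 14.78
Step 3: mu-(X) = -mu(N) = sum of |negative atom values| = 15.5
Step 4: |mu|(X) = mu+(X) + mu-(X) = 14.78 + 15.5 = 30.28


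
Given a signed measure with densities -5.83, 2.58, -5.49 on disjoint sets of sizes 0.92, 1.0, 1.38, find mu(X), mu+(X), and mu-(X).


Step 1: Compute signed measure on each set:
  Set 1: -5.83 * 0.92 = -5.3636
  Set 2: 2.58 * 1.0 = 2.58
  Set 3: -5.49 * 1.38 = -7.5762
Step 2: Total signed measure = (-5.3636) + (2.58) + (-7.5762)
     = -10.3598
Step 3: Positive part mu+(X) = sum of positive contributions = 2.58
Step 4: Negative part mu-(X) = |sum of negative contributions| = 12.9398


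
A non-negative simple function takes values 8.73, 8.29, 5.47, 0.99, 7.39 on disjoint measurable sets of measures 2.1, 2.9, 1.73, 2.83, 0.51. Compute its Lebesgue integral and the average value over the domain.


Step 1: Integral = sum(value_i * measure_i)
= 8.73*2.1 + 8.29*2.9 + 5.47*1.73 + 0.99*2.83 + 7.39*0.51
= 18.333 + 24.041 + 9.4631 + 2.8017 + 3.7689
= 58.4077
Step 2: Total measure of domain = 2.1 + 2.9 + 1.73 + 2.83 + 0.51 = 10.07
Step 3: Average value = 58.4077 / 10.07 = 5.800169


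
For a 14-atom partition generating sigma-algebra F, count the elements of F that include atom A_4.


Each element of F is a union of some subset S of the 14 atoms.
The element contains A_4 iff A_4 is in S.
So we count subsets S of {A_1,...,A_14} with A_4 in S: choose freely among the other 13 atoms.
Count = 2^(14-1) = 2^13 = 8192.


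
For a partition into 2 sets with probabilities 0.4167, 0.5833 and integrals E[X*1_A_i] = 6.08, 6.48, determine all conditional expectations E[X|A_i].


For each cell A_i: E[X|A_i] = E[X*1_A_i] / P(A_i)
Step 1: E[X|A_1] = 6.08 / 0.4167 = 14.590833
Step 2: E[X|A_2] = 6.48 / 0.5833 = 11.109206
Verification: E[X] = sum E[X*1_A_i] = 6.08 + 6.48 = 12.56


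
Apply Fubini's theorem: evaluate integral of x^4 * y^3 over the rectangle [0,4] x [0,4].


By Fubini's theorem, the double integral factors as a product of single integrals:
Step 1: integral_0^4 x^4 dx = [x^5/5] from 0 to 4
     = 4^5/5 = 204.8
Step 2: integral_0^4 y^3 dy = [y^4/4] from 0 to 4
     = 4^4/4 = 64
Step 3: Double integral = 204.8 * 64 = 13107.2


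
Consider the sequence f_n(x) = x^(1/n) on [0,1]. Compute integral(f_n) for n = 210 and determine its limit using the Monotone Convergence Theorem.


At n = 210: f_210(x) = x^(1/210).
Step 1: integral(x^(1/210), 0, 1) = [x^(1/210+1) / (1/210+1)] from 0 to 1
     = 1 / (1/210 + 1) = 1 / ((210+1)/210) = 210/(210+1)
     = 210/211 = 0.995261
Step 2: As n -> infinity, f_n(x) = x^(1/n) -> 1 for x in (0,1], and f_n is increasing in n.
By MCT, lim_n integral(f_n) = integral(lim_n f_n) = integral(1, 0, 1) = 1.
Step 3: Verify convergence: 210/211 = 0.995261 -> 1


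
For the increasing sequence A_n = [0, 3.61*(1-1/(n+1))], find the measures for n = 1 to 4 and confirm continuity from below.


By continuity of measure from below: if A_n increases to A, then m(A_n) -> m(A).
Here A = [0, 3.61], so m(A) = 3.61
Step 1: a_1 = 3.61*(1 - 1/2) = 1.805, m(A_1) = 1.805
Step 2: a_2 = 3.61*(1 - 1/3) = 2.4067, m(A_2) = 2.4067
Step 3: a_3 = 3.61*(1 - 1/4) = 2.7075, m(A_3) = 2.7075
Step 4: a_4 = 3.61*(1 - 1/5) = 2.888, m(A_4) = 2.888
Limit: m(A_n) -> m([0,3.61]) = 3.61


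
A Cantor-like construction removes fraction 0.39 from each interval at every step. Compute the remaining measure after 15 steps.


Step 1: At each step, fraction remaining = 1 - 0.39 = 0.61
Step 2: After 15 steps, measure = (0.61)^15
Result = 6.024868e-04


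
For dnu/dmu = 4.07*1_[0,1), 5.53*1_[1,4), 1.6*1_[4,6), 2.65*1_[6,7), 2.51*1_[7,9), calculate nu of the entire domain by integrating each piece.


Integrate each piece of the Radon-Nikodym derivative:
Step 1: integral_0^1 4.07 dx = 4.07*(1-0) = 4.07*1 = 4.07
Step 2: integral_1^4 5.53 dx = 5.53*(4-1) = 5.53*3 = 16.59
Step 3: integral_4^6 1.6 dx = 1.6*(6-4) = 1.6*2 = 3.2
Step 4: integral_6^7 2.65 dx = 2.65*(7-6) = 2.65*1 = 2.65
Step 5: integral_7^9 2.51 dx = 2.51*(9-7) = 2.51*2 = 5.02
Total: 4.07 + 16.59 + 3.2 + 2.65 + 5.02 = 31.53


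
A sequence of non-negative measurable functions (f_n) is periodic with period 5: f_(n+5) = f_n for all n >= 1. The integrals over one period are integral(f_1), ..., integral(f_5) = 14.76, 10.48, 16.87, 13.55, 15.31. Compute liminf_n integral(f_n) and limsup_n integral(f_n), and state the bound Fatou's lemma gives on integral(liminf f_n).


The sequence (integral(f_n)) is periodic with period 5, repeating the values 14.76, 10.48, 16.87, 13.55, 15.31 indefinitely.
Step 1: For a periodic sequence, every tail (a_m, a_(m+1), ...) contains all 5 period values infinitely often.
Step 2: Hence inf of every tail = min of the period values = min(14.76, 10.48, 16.87, 13.55, 15.31) = 10.48.
        liminf_n integral(f_n) = sup over m of (inf of tail from m) = 10.48.
Step 3: Similarly sup of every tail = max of the period values = 16.87.
        limsup_n integral(f_n) = 16.87.
Step 4: Fatou's lemma: integral(liminf_n f_n) <= liminf_n integral(f_n) = 10.48.
        So the integral of the pointwise liminf is at most 10.48.


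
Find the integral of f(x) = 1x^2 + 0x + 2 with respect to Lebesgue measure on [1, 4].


The Lebesgue integral of a Riemann-integrable function agrees with the Riemann integral.
Antiderivative F(x) = (1/3)x^3 + (0/2)x^2 + 2x
F(4) = (1/3)*4^3 + (0/2)*4^2 + 2*4
     = (1/3)*64 + (0/2)*16 + 2*4
     = 21.333333 + 0.0 + 8
     = 29.333333
F(1) = 2.333333
Integral = F(4) - F(1) = 29.333333 - 2.333333 = 27


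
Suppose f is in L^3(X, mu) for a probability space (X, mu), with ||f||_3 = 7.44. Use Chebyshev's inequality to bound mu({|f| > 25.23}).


Chebyshev/Markov inequality: mu(|f| > eps) <= (||f||_p / eps)^p
Step 1: ||f||_3 / eps = 7.44 / 25.23 = 0.294887
Step 2: Raise to power p = 3:
  (0.294887)^3 = 0.025643
Step 3: Therefore mu(|f| > 25.23) <= 0.025643


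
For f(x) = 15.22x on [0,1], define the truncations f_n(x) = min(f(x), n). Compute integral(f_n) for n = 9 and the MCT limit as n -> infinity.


f(x) = 15.22x on [0,1]; f_n(x) = min(15.22x, n). At n = 9:
Step 1: f(x) reaches 9 at x = 9/15.22 = 0.591327
Step 2: integral(f_9) = integral(15.22x, 0, 0.591327) + integral(9, 0.591327, 1)
       = 15.22*0.591327^2/2 + 9*(1 - 0.591327)
       = 2.660972 + 3.678055
       = 6.339028
Step 3: As n -> infinity, f_n increases to f, so by MCT integral(f_n) -> integral(f) = 15.22/2 = 7.61.
Convergence: integral(f_9) = 6.339028 -> 7.61 as n -> infinity


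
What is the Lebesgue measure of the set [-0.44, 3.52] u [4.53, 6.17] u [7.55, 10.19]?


For pairwise disjoint intervals, m(union) = sum of lengths.
= (3.52 - -0.44) + (6.17 - 4.53) + (10.19 - 7.55)
= 3.96 + 1.64 + 2.64
= 8.24


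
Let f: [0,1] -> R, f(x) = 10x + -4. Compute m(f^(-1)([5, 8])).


f^(-1)([5, 8]) = {x : 5 <= 10x + -4 <= 8}
Solving: (5 - -4)/10 <= x <= (8 - -4)/10
= [0.9, 1.2]
Intersecting with [0,1]: [0.9, 1]
Measure = 1 - 0.9 = 0.1


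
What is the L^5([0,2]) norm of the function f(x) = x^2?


Step 1: ||f||_5 = (integral_0^2 |x^2|^5 dx)^(1/5)
     = (integral_0^2 x^10 dx)^(1/5)
Step 2: integral_0^2 x^10 dx = [x^11/(11)] from 0 to 2 = 2^11/11
     = 2048/11 = 186.181818
Step 3: ||f||_5 = (186.181818)^(1/5) = 2.844379


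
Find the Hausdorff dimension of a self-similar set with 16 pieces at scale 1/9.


For a self-similar set with N copies scaled by 1/r:
dim_H = log(N)/log(r) = log(16)/log(9)
= 2.772589/2.197225
= 1.26186


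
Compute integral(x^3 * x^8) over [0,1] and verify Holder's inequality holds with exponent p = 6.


Step 1: Exact integral of f*g = integral(x^11, 0, 1) = 1/12
     = 0.083333
Step 2: Holder bound with p=6, q=1.2:
  ||f||_p = (integral x^18 dx)^(1/6) = (1/19)^(1/6) = 0.612173
  ||g||_q = (integral x^9.6 dx)^(1/1.2) = (1/10.6)^(1/1.2) = 0.139823
Step 3: Holder bound = ||f||_p * ||g||_q = 0.612173 * 0.139823 = 0.085596
Verification: 0.083333 <= 0.085596 (Holder holds)


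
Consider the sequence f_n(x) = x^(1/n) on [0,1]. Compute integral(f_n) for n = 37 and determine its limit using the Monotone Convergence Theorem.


At n = 37: f_37(x) = x^(1/37).
Step 1: integral(x^(1/37), 0, 1) = [x^(1/37+1) / (1/37+1)] from 0 to 1
     = 1 / (1/37 + 1) = 1 / ((37+1)/37) = 37/(37+1)
     = 37/38 = 0.973684
Step 2: As n -> infinity, f_n(x) = x^(1/n) -> 1 for x in (0,1], and f_n is increasing in n.
By MCT, lim_n integral(f_n) = integral(lim_n f_n) = integral(1, 0, 1) = 1.
Step 3: Verify convergence: 37/38 = 0.973684 -> 1


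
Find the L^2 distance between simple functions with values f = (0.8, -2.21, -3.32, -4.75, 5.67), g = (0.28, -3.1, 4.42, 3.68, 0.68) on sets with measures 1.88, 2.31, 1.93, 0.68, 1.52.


Step 1: Compute differences f_i - g_i:
  0.8 - 0.28 = 0.52
  -2.21 - -3.1 = 0.89
  -3.32 - 4.42 = -7.74
  -4.75 - 3.68 = -8.43
  5.67 - 0.68 = 4.99
Step 2: Compute |diff|^2 * measure for each set:
  |0.52|^2 * 1.88 = 0.2704 * 1.88 = 0.508352
  |0.89|^2 * 2.31 = 0.7921 * 2.31 = 1.829751
  |-7.74|^2 * 1.93 = 59.9076 * 1.93 = 115.621668
  |-8.43|^2 * 0.68 = 71.0649 * 0.68 = 48.324132
  |4.99|^2 * 1.52 = 24.9001 * 1.52 = 37.848152
Step 3: Sum = 204.132055
Step 4: ||f-g||_2 = (204.132055)^(1/2) = 14.287479


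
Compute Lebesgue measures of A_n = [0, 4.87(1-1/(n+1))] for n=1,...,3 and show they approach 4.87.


By continuity of measure from below: if A_n increases to A, then m(A_n) -> m(A).
Here A = [0, 4.87], so m(A) = 4.87
Step 1: a_1 = 4.87*(1 - 1/2) = 2.435, m(A_1) = 2.435
Step 2: a_2 = 4.87*(1 - 1/3) = 3.2467, m(A_2) = 3.2467
Step 3: a_3 = 4.87*(1 - 1/4) = 3.6525, m(A_3) = 3.6525
Limit: m(A_n) -> m([0,4.87]) = 4.87


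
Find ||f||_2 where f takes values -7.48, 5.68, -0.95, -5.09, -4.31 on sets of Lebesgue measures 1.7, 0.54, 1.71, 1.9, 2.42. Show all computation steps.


Step 1: Compute |f_i|^2 for each value:
  |-7.48|^2 = 55.9504
  |5.68|^2 = 32.2624
  |-0.95|^2 = 0.9025
  |-5.09|^2 = 25.9081
  |-4.31|^2 = 18.5761
Step 2: Multiply by measures and sum:
  55.9504 * 1.7 = 95.11568
  32.2624 * 0.54 = 17.421696
  0.9025 * 1.71 = 1.543275
  25.9081 * 1.9 = 49.22539
  18.5761 * 2.42 = 44.954162
Sum = 95.11568 + 17.421696 + 1.543275 + 49.22539 + 44.954162 = 208.260203
Step 3: Take the p-th root:
||f||_2 = (208.260203)^(1/2) = 14.431223


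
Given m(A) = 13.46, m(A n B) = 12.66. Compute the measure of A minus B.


m(A \ B) = m(A) - m(A n B)
= 13.46 - 12.66
= 0.8


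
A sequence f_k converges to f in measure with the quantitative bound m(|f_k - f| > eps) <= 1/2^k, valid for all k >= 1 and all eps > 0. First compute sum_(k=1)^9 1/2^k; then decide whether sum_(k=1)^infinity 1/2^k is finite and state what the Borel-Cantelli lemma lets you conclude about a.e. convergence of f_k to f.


Step 1: List the terms 1/2^k for k = 1 to 9:
  k=1: 0.5
  k=2: 0.25
  k=3: 0.125
  k=4: 0.0625
  k=5: 0.03125
  k=6: 0.015625
  k=7: 0.007812
  k=8: 0.003906
  k=9: 0.001953
Step 2: Partial sum = 0.5 + 0.25 + 0.125 + 0.0625 + 0.03125 + 0.015625 + 0.007812 + 0.003906 + 0.001953
     = 0.998047
Step 3: The full series sum_(k>=1) 1/2^k converges (geometric series with ratio 1/2 < 1; a constant multiple of a convergent series converges).
Step 4: Fix eps > 0. Since sum_k m(|f_k - f| > eps) < infinity, the Borel-Cantelli lemma gives
        m(limsup_k {|f_k - f| > eps}) = 0, i.e. for a.e. x, |f_k(x) - f(x)| <= eps for all large k.
        Applying this with eps = 1/j for j = 1, 2, ... and intersecting the countably many full-measure sets,
        for a.e. x we get limsup_k |f_k(x) - f(x)| <= 1/j for every j, hence f_k -> f almost everywhere.
Conclusion: series converges; Borel-Cantelli yields f_k -> f a.e.


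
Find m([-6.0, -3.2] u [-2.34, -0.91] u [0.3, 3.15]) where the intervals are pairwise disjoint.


For pairwise disjoint intervals, m(union) = sum of lengths.
= (-3.2 - -6.0) + (-0.91 - -2.34) + (3.15 - 0.3)
= 2.8 + 1.43 + 2.85
= 7.08


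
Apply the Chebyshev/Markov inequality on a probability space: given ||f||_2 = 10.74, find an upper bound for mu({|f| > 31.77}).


Chebyshev/Markov inequality: mu(|f| > eps) <= (||f||_p / eps)^p
Step 1: ||f||_2 / eps = 10.74 / 31.77 = 0.338055
Step 2: Raise to power p = 2:
  (0.338055)^2 = 0.114281
Step 3: Therefore mu(|f| > 31.77) <= 0.114281


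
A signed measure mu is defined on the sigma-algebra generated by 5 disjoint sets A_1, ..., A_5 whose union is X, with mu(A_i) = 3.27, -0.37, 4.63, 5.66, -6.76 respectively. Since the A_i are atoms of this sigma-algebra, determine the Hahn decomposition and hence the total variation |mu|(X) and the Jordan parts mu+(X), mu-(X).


Step 1: Every measurable set is a union of atoms (the cells / points), so a Hahn decomposition is
  obtained by grouping atoms by sign: P = union of atoms with mu > 0, N = union of the remaining atoms.
  Atoms in P (indices): 1, 3, 4;  atoms in N (indices): 2, 5
  Positive values: 3.27, 4.63, 5.66
  Negative values: -0.37, -6.76
Step 2: mu+(X) = mu(P) = sum of positive atom values = 13.56
Step 3: mu-(X) = -mu(N) = sum of |negative atom values| = 7.13
Step 4: |mu|(X) = mu+(X) + mu-(X) = 13.56 + 7.13 = 20.69


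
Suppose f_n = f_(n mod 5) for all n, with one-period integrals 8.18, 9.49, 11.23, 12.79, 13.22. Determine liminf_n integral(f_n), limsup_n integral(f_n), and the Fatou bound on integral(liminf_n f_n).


The sequence (integral(f_n)) is periodic with period 5, repeating the values 8.18, 9.49, 11.23, 12.79, 13.22 indefinitely.
Step 1: For a periodic sequence, every tail (a_m, a_(m+1), ...) contains all 5 period values infinitely often.
Step 2: Hence inf of every tail = min of the period values = min(8.18, 9.49, 11.23, 12.79, 13.22) = 8.18.
        liminf_n integral(f_n) = sup over m of (inf of tail from m) = 8.18.
Step 3: Similarly sup of every tail = max of the period values = 13.22.
        limsup_n integral(f_n) = 13.22.
Step 4: Fatou's lemma: integral(liminf_n f_n) <= liminf_n integral(f_n) = 8.18.
        So the integral of the pointwise liminf is at most 8.18.


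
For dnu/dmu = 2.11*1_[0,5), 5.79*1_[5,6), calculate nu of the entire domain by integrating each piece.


Integrate each piece of the Radon-Nikodym derivative:
Step 1: integral_0^5 2.11 dx = 2.11*(5-0) = 2.11*5 = 10.55
Step 2: integral_5^6 5.79 dx = 5.79*(6-5) = 5.79*1 = 5.79
Total: 10.55 + 5.79 = 16.34


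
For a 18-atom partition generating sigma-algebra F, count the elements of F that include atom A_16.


Each element of F is a union of some subset S of the 18 atoms.
The element contains A_16 iff A_16 is in S.
So we count subsets S of {A_1,...,A_18} with A_16 in S: choose freely among the other 17 atoms.
Count = 2^(18-1) = 2^17 = 131072.


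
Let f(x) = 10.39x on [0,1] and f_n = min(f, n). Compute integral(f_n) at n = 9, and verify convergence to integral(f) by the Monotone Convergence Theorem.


f(x) = 10.39x on [0,1]; f_n(x) = min(10.39x, n). At n = 9:
Step 1: f(x) reaches 9 at x = 9/10.39 = 0.866218
Step 2: integral(f_9) = integral(10.39x, 0, 0.866218) + integral(9, 0.866218, 1)
       = 10.39*0.866218^2/2 + 9*(1 - 0.866218)
       = 3.897979 + 1.204042
       = 5.102021
Step 3: As n -> infinity, f_n increases to f, so by MCT integral(f_n) -> integral(f) = 10.39/2 = 5.195.
Convergence: integral(f_9) = 5.102021 -> 5.195 as n -> infinity


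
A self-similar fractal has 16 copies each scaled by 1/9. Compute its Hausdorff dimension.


For a self-similar set with N copies scaled by 1/r:
dim_H = log(N)/log(r) = log(16)/log(9)
= 2.772589/2.197225
= 1.26186


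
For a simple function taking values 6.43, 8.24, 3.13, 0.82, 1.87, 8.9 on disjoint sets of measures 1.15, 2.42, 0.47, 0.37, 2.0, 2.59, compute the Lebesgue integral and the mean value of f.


Step 1: Integral = sum(value_i * measure_i)
= 6.43*1.15 + 8.24*2.42 + 3.13*0.47 + 0.82*0.37 + 1.87*2.0 + 8.9*2.59
= 7.3945 + 19.9408 + 1.4711 + 0.3034 + 3.74 + 23.051
= 55.9008
Step 2: Total measure of domain = 1.15 + 2.42 + 0.47 + 0.37 + 2.0 + 2.59 = 9
Step 3: Average value = 55.9008 / 9 = 6.2112


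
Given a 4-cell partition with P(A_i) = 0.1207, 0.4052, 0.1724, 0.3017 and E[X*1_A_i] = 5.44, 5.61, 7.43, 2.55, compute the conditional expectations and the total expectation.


For each cell A_i: E[X|A_i] = E[X*1_A_i] / P(A_i)
Step 1: E[X|A_1] = 5.44 / 0.1207 = 45.070423
Step 2: E[X|A_2] = 5.61 / 0.4052 = 13.845015
Step 3: E[X|A_3] = 7.43 / 0.1724 = 43.097448
Step 4: E[X|A_4] = 2.55 / 0.3017 = 8.452105
Verification: E[X] = sum E[X*1_A_i] = 5.44 + 5.61 + 7.43 + 2.55 = 21.03


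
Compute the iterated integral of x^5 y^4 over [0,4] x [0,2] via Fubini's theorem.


By Fubini's theorem, the double integral factors as a product of single integrals:
Step 1: integral_0^4 x^5 dx = [x^6/6] from 0 to 4
     = 4^6/6 = 682.666667
Step 2: integral_0^2 y^4 dy = [y^5/5] from 0 to 2
     = 2^5/5 = 6.4
Step 3: Double integral = 682.666667 * 6.4 = 4369.066667


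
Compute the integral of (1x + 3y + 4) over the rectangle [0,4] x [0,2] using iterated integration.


By Fubini, integrate in x first, then y.
Step 1: Fix y, integrate over x in [0,4]:
  integral(1x + 3y + 4, x=0..4)
  = 1*(4^2 - 0^2)/2 + (3y + 4)*(4 - 0)
  = 8 + (3y + 4)*4
  = 8 + 12y + 16
  = 24 + 12y
Step 2: Integrate over y in [0,2]:
  integral(24 + 12y, y=0..2)
  = 24*2 + 12*(2^2 - 0^2)/2
  = 48 + 24
  = 72
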